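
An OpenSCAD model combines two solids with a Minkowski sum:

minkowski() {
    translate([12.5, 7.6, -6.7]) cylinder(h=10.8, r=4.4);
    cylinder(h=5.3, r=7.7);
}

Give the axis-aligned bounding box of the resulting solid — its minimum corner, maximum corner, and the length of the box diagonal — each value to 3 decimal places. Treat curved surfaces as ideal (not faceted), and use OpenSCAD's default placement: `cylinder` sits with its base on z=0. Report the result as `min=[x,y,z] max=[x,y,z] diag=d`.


min=[0.400,-4.500,-6.700] max=[24.600,19.700,9.400] diag=37.822

A = translate([12.5, 7.6, -6.7]) cylinder(h=10.8, r=4.4) → bbox [8.1,3.2,-6.7] .. [16.9,12,4.1]
B = cylinder(h=5.3, r=7.7) → bbox [-7.7,-7.7,0] .. [7.7,7.7,5.3]
lo = A.lo+B.lo = [8.1-7.7, 3.2-7.7, -6.7+0] = [0.400,-4.500,-6.700]
hi = A.hi+B.hi = [16.9+7.7, 12+7.7, 4.1+5.3] = [24.600,19.700,9.400]
diag = √(24.2²+24.2²+16.1²) = √1430.49 = 37.822


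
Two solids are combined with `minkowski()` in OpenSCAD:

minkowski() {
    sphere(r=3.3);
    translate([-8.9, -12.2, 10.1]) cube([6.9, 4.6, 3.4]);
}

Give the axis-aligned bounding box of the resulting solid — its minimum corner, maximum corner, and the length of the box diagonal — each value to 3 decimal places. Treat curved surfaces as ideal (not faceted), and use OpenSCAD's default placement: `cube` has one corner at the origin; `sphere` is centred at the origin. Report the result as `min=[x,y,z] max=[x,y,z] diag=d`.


A = translate([-8.9, -12.2, 10.1]) cube([6.9, 4.6, 3.4]) → bbox [-8.9,-12.2,10.1] .. [-2,-7.6,13.5]
B = sphere(r=3.3) → bbox [-3.3,-3.3,-3.3] .. [3.3,3.3,3.3]
lo = A.lo+B.lo = [-8.9-3.3, -12.2-3.3, 10.1-3.3] = [-12.200,-15.500,6.800]
hi = A.hi+B.hi = [-2+3.3, -7.6+3.3, 13.5+3.3] = [1.300,-4.300,16.800]
diag = √(13.5²+11.2²+10²) = √407.69 = 20.191

min=[-12.200,-15.500,6.800] max=[1.300,-4.300,16.800] diag=20.191


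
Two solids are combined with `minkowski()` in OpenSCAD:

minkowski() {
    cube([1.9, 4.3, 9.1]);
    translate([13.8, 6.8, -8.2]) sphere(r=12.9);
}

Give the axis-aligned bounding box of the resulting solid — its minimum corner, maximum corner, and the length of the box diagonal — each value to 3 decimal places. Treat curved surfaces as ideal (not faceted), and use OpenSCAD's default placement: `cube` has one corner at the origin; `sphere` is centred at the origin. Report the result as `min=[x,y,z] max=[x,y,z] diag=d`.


min=[0.900,-6.100,-21.100] max=[28.600,24.000,13.800] diag=53.771

A = translate([13.8, 6.8, -8.2]) sphere(r=12.9) → bbox [0.9,-6.1,-21.1] .. [26.7,19.7,4.7]
B = cube([1.9, 4.3, 9.1]) → bbox [0,0,0] .. [1.9,4.3,9.1]
lo = A.lo+B.lo = [0.9+0, -6.1+0, -21.1+0] = [0.900,-6.100,-21.100]
hi = A.hi+B.hi = [26.7+1.9, 19.7+4.3, 4.7+9.1] = [28.600,24.000,13.800]
diag = √(27.7²+30.1²+34.9²) = √2891.31 = 53.771


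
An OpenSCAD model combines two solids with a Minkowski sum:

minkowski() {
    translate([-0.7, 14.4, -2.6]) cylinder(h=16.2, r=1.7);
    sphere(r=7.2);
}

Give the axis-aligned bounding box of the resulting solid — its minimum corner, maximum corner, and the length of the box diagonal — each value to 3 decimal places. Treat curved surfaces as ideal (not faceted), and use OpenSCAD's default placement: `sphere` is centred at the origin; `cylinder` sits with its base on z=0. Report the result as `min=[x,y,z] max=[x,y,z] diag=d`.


min=[-9.600,5.500,-9.800] max=[8.200,23.300,20.800] diag=39.624

A = translate([-0.7, 14.4, -2.6]) cylinder(h=16.2, r=1.7) → bbox [-2.4,12.7,-2.6] .. [1,16.1,13.6]
B = sphere(r=7.2) → bbox [-7.2,-7.2,-7.2] .. [7.2,7.2,7.2]
lo = A.lo+B.lo = [-2.4-7.2, 12.7-7.2, -2.6-7.2] = [-9.600,5.500,-9.800]
hi = A.hi+B.hi = [1+7.2, 16.1+7.2, 13.6+7.2] = [8.200,23.300,20.800]
diag = √(17.8²+17.8²+30.6²) = √1570.04 = 39.624


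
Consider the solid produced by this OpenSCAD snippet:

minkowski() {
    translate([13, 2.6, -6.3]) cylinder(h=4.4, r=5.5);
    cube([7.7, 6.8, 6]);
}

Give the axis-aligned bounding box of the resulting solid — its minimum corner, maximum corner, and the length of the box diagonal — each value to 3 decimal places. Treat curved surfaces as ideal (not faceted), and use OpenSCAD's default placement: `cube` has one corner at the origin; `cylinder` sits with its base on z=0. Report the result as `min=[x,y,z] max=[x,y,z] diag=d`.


A = translate([13, 2.6, -6.3]) cylinder(h=4.4, r=5.5) → bbox [7.5,-2.9,-6.3] .. [18.5,8.1,-1.9]
B = cube([7.7, 6.8, 6]) → bbox [0,0,0] .. [7.7,6.8,6]
lo = A.lo+B.lo = [7.5+0, -2.9+0, -6.3+0] = [7.500,-2.900,-6.300]
hi = A.hi+B.hi = [18.5+7.7, 8.1+6.8, -1.9+6] = [26.200,14.900,4.100]
diag = √(18.7²+17.8²+10.4²) = √774.69 = 27.833

min=[7.500,-2.900,-6.300] max=[26.200,14.900,4.100] diag=27.833


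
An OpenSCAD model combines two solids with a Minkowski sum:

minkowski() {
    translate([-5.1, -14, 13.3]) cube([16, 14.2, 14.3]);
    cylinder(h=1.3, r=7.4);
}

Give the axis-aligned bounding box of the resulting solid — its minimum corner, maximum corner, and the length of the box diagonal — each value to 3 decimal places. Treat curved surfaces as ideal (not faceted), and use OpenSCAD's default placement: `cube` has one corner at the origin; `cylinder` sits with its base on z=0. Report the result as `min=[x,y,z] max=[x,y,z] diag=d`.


A = translate([-5.1, -14, 13.3]) cube([16, 14.2, 14.3]) → bbox [-5.1,-14,13.3] .. [10.9,0.2,27.6]
B = cylinder(h=1.3, r=7.4) → bbox [-7.4,-7.4,0] .. [7.4,7.4,1.3]
lo = A.lo+B.lo = [-5.1-7.4, -14-7.4, 13.3+0] = [-12.500,-21.400,13.300]
hi = A.hi+B.hi = [10.9+7.4, 0.2+7.4, 27.6+1.3] = [18.300,7.600,28.900]
diag = √(30.8²+29²+15.6²) = √2033 = 45.089

min=[-12.500,-21.400,13.300] max=[18.300,7.600,28.900] diag=45.089


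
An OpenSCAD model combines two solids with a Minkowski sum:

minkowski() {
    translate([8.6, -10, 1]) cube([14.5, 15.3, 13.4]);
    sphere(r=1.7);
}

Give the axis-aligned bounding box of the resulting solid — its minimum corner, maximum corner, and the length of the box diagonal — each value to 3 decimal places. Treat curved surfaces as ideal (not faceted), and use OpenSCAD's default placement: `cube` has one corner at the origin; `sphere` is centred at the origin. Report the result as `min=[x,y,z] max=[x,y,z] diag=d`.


A = translate([8.6, -10, 1]) cube([14.5, 15.3, 13.4]) → bbox [8.6,-10,1] .. [23.1,5.3,14.4]
B = sphere(r=1.7) → bbox [-1.7,-1.7,-1.7] .. [1.7,1.7,1.7]
lo = A.lo+B.lo = [8.6-1.7, -10-1.7, 1-1.7] = [6.900,-11.700,-0.700]
hi = A.hi+B.hi = [23.1+1.7, 5.3+1.7, 14.4+1.7] = [24.800,7.000,16.100]
diag = √(17.9²+18.7²+16.8²) = √952.34 = 30.860

min=[6.900,-11.700,-0.700] max=[24.800,7.000,16.100] diag=30.860


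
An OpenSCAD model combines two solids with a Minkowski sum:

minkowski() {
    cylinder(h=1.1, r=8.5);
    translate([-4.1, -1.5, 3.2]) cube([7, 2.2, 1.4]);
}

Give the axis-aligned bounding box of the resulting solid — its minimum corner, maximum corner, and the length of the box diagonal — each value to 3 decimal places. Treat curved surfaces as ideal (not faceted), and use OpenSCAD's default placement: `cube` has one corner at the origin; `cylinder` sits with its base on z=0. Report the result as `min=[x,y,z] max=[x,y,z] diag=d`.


min=[-12.600,-10.000,3.200] max=[11.400,9.200,5.700] diag=30.837

A = translate([-4.1, -1.5, 3.2]) cube([7, 2.2, 1.4]) → bbox [-4.1,-1.5,3.2] .. [2.9,0.7,4.6]
B = cylinder(h=1.1, r=8.5) → bbox [-8.5,-8.5,0] .. [8.5,8.5,1.1]
lo = A.lo+B.lo = [-4.1-8.5, -1.5-8.5, 3.2+0] = [-12.600,-10.000,3.200]
hi = A.hi+B.hi = [2.9+8.5, 0.7+8.5, 4.6+1.1] = [11.400,9.200,5.700]
diag = √(24²+19.2²+2.5²) = √950.89 = 30.837


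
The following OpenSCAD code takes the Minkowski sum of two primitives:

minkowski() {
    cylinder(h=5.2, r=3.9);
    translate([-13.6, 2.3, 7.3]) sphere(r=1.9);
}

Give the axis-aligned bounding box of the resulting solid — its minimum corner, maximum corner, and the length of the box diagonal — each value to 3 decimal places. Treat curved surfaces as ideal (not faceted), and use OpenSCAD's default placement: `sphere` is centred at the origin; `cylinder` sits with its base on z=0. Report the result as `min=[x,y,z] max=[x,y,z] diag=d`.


min=[-19.400,-3.500,5.400] max=[-7.800,8.100,14.400] diag=18.711

A = translate([-13.6, 2.3, 7.3]) sphere(r=1.9) → bbox [-15.5,0.4,5.4] .. [-11.7,4.2,9.2]
B = cylinder(h=5.2, r=3.9) → bbox [-3.9,-3.9,0] .. [3.9,3.9,5.2]
lo = A.lo+B.lo = [-15.5-3.9, 0.4-3.9, 5.4+0] = [-19.400,-3.500,5.400]
hi = A.hi+B.hi = [-11.7+3.9, 4.2+3.9, 9.2+5.2] = [-7.800,8.100,14.400]
diag = √(11.6²+11.6²+9²) = √350.12 = 18.711


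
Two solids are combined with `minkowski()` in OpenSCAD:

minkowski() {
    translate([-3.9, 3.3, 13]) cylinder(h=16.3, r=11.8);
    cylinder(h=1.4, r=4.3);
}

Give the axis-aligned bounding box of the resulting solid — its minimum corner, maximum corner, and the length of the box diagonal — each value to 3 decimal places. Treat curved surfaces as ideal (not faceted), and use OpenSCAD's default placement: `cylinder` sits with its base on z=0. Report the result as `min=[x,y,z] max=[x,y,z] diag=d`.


A = translate([-3.9, 3.3, 13]) cylinder(h=16.3, r=11.8) → bbox [-15.7,-8.5,13] .. [7.9,15.1,29.3]
B = cylinder(h=1.4, r=4.3) → bbox [-4.3,-4.3,0] .. [4.3,4.3,1.4]
lo = A.lo+B.lo = [-15.7-4.3, -8.5-4.3, 13+0] = [-20.000,-12.800,13.000]
hi = A.hi+B.hi = [7.9+4.3, 15.1+4.3, 29.3+1.4] = [12.200,19.400,30.700]
diag = √(32.2²+32.2²+17.7²) = √2386.97 = 48.857

min=[-20.000,-12.800,13.000] max=[12.200,19.400,30.700] diag=48.857


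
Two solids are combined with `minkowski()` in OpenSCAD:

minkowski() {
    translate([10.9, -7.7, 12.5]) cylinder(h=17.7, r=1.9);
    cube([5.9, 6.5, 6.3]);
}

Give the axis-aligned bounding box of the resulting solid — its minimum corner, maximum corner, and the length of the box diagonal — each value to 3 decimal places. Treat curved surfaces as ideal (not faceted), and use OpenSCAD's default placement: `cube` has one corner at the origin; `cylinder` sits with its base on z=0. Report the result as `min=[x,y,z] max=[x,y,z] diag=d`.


A = translate([10.9, -7.7, 12.5]) cylinder(h=17.7, r=1.9) → bbox [9,-9.6,12.5] .. [12.8,-5.8,30.2]
B = cube([5.9, 6.5, 6.3]) → bbox [0,0,0] .. [5.9,6.5,6.3]
lo = A.lo+B.lo = [9+0, -9.6+0, 12.5+0] = [9.000,-9.600,12.500]
hi = A.hi+B.hi = [12.8+5.9, -5.8+6.5, 30.2+6.3] = [18.700,0.700,36.500]
diag = √(9.7²+10.3²+24²) = √776.18 = 27.860

min=[9.000,-9.600,12.500] max=[18.700,0.700,36.500] diag=27.860


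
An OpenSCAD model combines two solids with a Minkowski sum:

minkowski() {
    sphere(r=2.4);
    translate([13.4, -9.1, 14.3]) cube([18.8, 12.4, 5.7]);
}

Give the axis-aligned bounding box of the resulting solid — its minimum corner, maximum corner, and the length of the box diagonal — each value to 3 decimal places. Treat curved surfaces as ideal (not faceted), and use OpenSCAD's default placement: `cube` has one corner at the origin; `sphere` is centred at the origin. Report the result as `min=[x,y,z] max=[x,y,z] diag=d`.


A = translate([13.4, -9.1, 14.3]) cube([18.8, 12.4, 5.7]) → bbox [13.4,-9.1,14.3] .. [32.2,3.3,20]
B = sphere(r=2.4) → bbox [-2.4,-2.4,-2.4] .. [2.4,2.4,2.4]
lo = A.lo+B.lo = [13.4-2.4, -9.1-2.4, 14.3-2.4] = [11.000,-11.500,11.900]
hi = A.hi+B.hi = [32.2+2.4, 3.3+2.4, 20+2.4] = [34.600,5.700,22.400]
diag = √(23.6²+17.2²+10.5²) = √963.05 = 31.033

min=[11.000,-11.500,11.900] max=[34.600,5.700,22.400] diag=31.033


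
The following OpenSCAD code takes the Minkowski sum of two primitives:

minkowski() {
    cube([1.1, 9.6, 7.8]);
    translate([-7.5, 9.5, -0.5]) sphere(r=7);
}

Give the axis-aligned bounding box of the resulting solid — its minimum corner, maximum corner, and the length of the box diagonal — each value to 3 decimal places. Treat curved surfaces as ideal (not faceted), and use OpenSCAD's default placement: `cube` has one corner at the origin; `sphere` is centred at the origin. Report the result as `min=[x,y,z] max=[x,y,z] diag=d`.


min=[-14.500,2.500,-7.500] max=[0.600,26.100,14.300] diag=35.499

A = translate([-7.5, 9.5, -0.5]) sphere(r=7) → bbox [-14.5,2.5,-7.5] .. [-0.5,16.5,6.5]
B = cube([1.1, 9.6, 7.8]) → bbox [0,0,0] .. [1.1,9.6,7.8]
lo = A.lo+B.lo = [-14.5+0, 2.5+0, -7.5+0] = [-14.500,2.500,-7.500]
hi = A.hi+B.hi = [-0.5+1.1, 16.5+9.6, 6.5+7.8] = [0.600,26.100,14.300]
diag = √(15.1²+23.6²+21.8²) = √1260.21 = 35.499


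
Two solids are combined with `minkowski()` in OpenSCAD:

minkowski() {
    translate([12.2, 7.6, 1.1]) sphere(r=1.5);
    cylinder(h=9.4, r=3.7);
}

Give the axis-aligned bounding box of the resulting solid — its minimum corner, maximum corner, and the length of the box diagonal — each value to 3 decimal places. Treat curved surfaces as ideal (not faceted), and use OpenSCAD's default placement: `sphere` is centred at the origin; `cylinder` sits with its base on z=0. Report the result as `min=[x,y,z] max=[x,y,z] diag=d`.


A = translate([12.2, 7.6, 1.1]) sphere(r=1.5) → bbox [10.7,6.1,-0.4] .. [13.7,9.1,2.6]
B = cylinder(h=9.4, r=3.7) → bbox [-3.7,-3.7,0] .. [3.7,3.7,9.4]
lo = A.lo+B.lo = [10.7-3.7, 6.1-3.7, -0.4+0] = [7.000,2.400,-0.400]
hi = A.hi+B.hi = [13.7+3.7, 9.1+3.7, 2.6+9.4] = [17.400,12.800,12.000]
diag = √(10.4²+10.4²+12.4²) = √370.08 = 19.237

min=[7.000,2.400,-0.400] max=[17.400,12.800,12.000] diag=19.237


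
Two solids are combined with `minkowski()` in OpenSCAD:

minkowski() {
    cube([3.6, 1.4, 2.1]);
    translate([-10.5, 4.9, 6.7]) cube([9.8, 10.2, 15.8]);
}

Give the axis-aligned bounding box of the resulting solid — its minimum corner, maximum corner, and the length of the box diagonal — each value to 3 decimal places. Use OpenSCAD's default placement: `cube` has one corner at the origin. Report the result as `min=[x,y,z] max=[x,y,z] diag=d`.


A = translate([-10.5, 4.9, 6.7]) cube([9.8, 10.2, 15.8]) → bbox [-10.5,4.9,6.7] .. [-0.7,15.1,22.5]
B = cube([3.6, 1.4, 2.1]) → bbox [0,0,0] .. [3.6,1.4,2.1]
lo = A.lo+B.lo = [-10.5+0, 4.9+0, 6.7+0] = [-10.500,4.900,6.700]
hi = A.hi+B.hi = [-0.7+3.6, 15.1+1.4, 22.5+2.1] = [2.900,16.500,24.600]
diag = √(13.4²+11.6²+17.9²) = √634.53 = 25.190

min=[-10.500,4.900,6.700] max=[2.900,16.500,24.600] diag=25.190


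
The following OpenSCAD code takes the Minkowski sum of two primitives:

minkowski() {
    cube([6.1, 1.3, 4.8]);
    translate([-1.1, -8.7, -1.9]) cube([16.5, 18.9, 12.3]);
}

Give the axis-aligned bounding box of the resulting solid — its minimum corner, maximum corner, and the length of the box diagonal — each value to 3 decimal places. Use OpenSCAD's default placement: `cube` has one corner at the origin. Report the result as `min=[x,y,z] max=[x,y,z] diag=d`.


min=[-1.100,-8.700,-1.900] max=[21.500,11.500,15.200] diag=34.802

A = translate([-1.1, -8.7, -1.9]) cube([16.5, 18.9, 12.3]) → bbox [-1.1,-8.7,-1.9] .. [15.4,10.2,10.4]
B = cube([6.1, 1.3, 4.8]) → bbox [0,0,0] .. [6.1,1.3,4.8]
lo = A.lo+B.lo = [-1.1+0, -8.7+0, -1.9+0] = [-1.100,-8.700,-1.900]
hi = A.hi+B.hi = [15.4+6.1, 10.2+1.3, 10.4+4.8] = [21.500,11.500,15.200]
diag = √(22.6²+20.2²+17.1²) = √1211.21 = 34.802


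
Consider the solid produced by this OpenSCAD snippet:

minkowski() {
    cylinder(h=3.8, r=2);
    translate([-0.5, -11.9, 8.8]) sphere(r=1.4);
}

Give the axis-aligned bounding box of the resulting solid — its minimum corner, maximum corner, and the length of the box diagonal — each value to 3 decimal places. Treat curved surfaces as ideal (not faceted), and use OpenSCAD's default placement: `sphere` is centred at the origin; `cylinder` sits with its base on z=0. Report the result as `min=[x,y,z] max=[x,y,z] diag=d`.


min=[-3.900,-15.300,7.400] max=[2.900,-8.500,14.000] diag=11.664

A = translate([-0.5, -11.9, 8.8]) sphere(r=1.4) → bbox [-1.9,-13.3,7.4] .. [0.9,-10.5,10.2]
B = cylinder(h=3.8, r=2) → bbox [-2,-2,0] .. [2,2,3.8]
lo = A.lo+B.lo = [-1.9-2, -13.3-2, 7.4+0] = [-3.900,-15.300,7.400]
hi = A.hi+B.hi = [0.9+2, -10.5+2, 10.2+3.8] = [2.900,-8.500,14.000]
diag = √(6.8²+6.8²+6.6²) = √136.04 = 11.664


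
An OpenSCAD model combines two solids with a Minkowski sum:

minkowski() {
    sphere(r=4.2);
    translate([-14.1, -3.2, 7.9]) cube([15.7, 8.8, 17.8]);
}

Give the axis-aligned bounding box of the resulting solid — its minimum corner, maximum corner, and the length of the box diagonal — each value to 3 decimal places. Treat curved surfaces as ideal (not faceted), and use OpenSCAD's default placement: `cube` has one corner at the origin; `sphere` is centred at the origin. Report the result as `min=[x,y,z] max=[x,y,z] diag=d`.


min=[-18.300,-7.400,3.700] max=[5.800,9.800,29.900] diag=39.536

A = translate([-14.1, -3.2, 7.9]) cube([15.7, 8.8, 17.8]) → bbox [-14.1,-3.2,7.9] .. [1.6,5.6,25.7]
B = sphere(r=4.2) → bbox [-4.2,-4.2,-4.2] .. [4.2,4.2,4.2]
lo = A.lo+B.lo = [-14.1-4.2, -3.2-4.2, 7.9-4.2] = [-18.300,-7.400,3.700]
hi = A.hi+B.hi = [1.6+4.2, 5.6+4.2, 25.7+4.2] = [5.800,9.800,29.900]
diag = √(24.1²+17.2²+26.2²) = √1563.09 = 39.536


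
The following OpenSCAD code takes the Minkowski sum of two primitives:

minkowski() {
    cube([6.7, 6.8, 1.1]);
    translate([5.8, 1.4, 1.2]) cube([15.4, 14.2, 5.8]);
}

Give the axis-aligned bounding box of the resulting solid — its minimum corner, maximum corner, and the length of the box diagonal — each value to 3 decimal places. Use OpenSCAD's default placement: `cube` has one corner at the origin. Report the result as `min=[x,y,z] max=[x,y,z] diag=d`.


A = translate([5.8, 1.4, 1.2]) cube([15.4, 14.2, 5.8]) → bbox [5.8,1.4,1.2] .. [21.2,15.6,7]
B = cube([6.7, 6.8, 1.1]) → bbox [0,0,0] .. [6.7,6.8,1.1]
lo = A.lo+B.lo = [5.8+0, 1.4+0, 1.2+0] = [5.800,1.400,1.200]
hi = A.hi+B.hi = [21.2+6.7, 15.6+6.8, 7+1.1] = [27.900,22.400,8.100]
diag = √(22.1²+21²+6.9²) = √977.02 = 31.257

min=[5.800,1.400,1.200] max=[27.900,22.400,8.100] diag=31.257


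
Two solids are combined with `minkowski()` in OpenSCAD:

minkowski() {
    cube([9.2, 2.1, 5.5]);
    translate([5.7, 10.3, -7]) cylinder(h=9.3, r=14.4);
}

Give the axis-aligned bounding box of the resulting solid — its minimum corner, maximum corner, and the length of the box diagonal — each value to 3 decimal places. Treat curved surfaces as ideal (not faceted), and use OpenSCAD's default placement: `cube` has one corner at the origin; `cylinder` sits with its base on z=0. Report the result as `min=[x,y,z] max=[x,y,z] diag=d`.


A = translate([5.7, 10.3, -7]) cylinder(h=9.3, r=14.4) → bbox [-8.7,-4.1,-7] .. [20.1,24.7,2.3]
B = cube([9.2, 2.1, 5.5]) → bbox [0,0,0] .. [9.2,2.1,5.5]
lo = A.lo+B.lo = [-8.7+0, -4.1+0, -7+0] = [-8.700,-4.100,-7.000]
hi = A.hi+B.hi = [20.1+9.2, 24.7+2.1, 2.3+5.5] = [29.300,26.800,7.800]
diag = √(38²+30.9²+14.8²) = √2617.85 = 51.165

min=[-8.700,-4.100,-7.000] max=[29.300,26.800,7.800] diag=51.165


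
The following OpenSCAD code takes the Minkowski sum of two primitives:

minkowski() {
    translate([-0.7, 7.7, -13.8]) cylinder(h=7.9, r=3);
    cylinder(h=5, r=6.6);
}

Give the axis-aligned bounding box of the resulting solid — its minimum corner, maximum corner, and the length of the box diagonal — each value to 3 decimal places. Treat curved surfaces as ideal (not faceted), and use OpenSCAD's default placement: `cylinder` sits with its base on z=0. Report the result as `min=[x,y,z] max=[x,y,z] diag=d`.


min=[-10.300,-1.900,-13.800] max=[8.900,17.300,-0.900] diag=30.061

A = translate([-0.7, 7.7, -13.8]) cylinder(h=7.9, r=3) → bbox [-3.7,4.7,-13.8] .. [2.3,10.7,-5.9]
B = cylinder(h=5, r=6.6) → bbox [-6.6,-6.6,0] .. [6.6,6.6,5]
lo = A.lo+B.lo = [-3.7-6.6, 4.7-6.6, -13.8+0] = [-10.300,-1.900,-13.800]
hi = A.hi+B.hi = [2.3+6.6, 10.7+6.6, -5.9+5] = [8.900,17.300,-0.900]
diag = √(19.2²+19.2²+12.9²) = √903.69 = 30.061


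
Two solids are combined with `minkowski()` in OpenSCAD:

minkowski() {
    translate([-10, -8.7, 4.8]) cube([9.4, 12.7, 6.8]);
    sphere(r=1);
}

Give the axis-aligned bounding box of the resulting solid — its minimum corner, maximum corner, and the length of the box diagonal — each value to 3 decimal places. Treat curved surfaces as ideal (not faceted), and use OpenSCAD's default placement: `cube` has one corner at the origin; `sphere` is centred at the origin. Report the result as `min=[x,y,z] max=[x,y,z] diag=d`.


A = translate([-10, -8.7, 4.8]) cube([9.4, 12.7, 6.8]) → bbox [-10,-8.7,4.8] .. [-0.6,4,11.6]
B = sphere(r=1) → bbox [-1,-1,-1] .. [1,1,1]
lo = A.lo+B.lo = [-10-1, -8.7-1, 4.8-1] = [-11.000,-9.700,3.800]
hi = A.hi+B.hi = [-0.6+1, 4+1, 11.6+1] = [0.400,5.000,12.600]
diag = √(11.4²+14.7²+8.8²) = √423.49 = 20.579

min=[-11.000,-9.700,3.800] max=[0.400,5.000,12.600] diag=20.579


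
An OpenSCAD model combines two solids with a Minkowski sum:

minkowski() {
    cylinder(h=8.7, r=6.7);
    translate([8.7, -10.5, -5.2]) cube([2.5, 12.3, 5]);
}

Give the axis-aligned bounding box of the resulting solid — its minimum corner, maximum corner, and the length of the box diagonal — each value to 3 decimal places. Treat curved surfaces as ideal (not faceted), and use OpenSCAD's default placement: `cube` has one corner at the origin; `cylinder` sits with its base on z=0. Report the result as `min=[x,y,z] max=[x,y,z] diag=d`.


A = translate([8.7, -10.5, -5.2]) cube([2.5, 12.3, 5]) → bbox [8.7,-10.5,-5.2] .. [11.2,1.8,-0.2]
B = cylinder(h=8.7, r=6.7) → bbox [-6.7,-6.7,0] .. [6.7,6.7,8.7]
lo = A.lo+B.lo = [8.7-6.7, -10.5-6.7, -5.2+0] = [2.000,-17.200,-5.200]
hi = A.hi+B.hi = [11.2+6.7, 1.8+6.7, -0.2+8.7] = [17.900,8.500,8.500]
diag = √(15.9²+25.7²+13.7²) = √1100.99 = 33.181

min=[2.000,-17.200,-5.200] max=[17.900,8.500,8.500] diag=33.181


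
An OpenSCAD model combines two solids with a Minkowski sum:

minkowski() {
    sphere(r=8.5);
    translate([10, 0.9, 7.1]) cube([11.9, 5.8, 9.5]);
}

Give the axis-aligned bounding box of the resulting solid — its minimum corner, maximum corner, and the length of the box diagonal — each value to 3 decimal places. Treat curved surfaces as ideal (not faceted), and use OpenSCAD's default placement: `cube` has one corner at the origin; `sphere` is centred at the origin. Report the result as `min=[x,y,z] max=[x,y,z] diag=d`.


min=[1.500,-7.600,-1.400] max=[30.400,15.200,25.100] diag=45.357

A = translate([10, 0.9, 7.1]) cube([11.9, 5.8, 9.5]) → bbox [10,0.9,7.1] .. [21.9,6.7,16.6]
B = sphere(r=8.5) → bbox [-8.5,-8.5,-8.5] .. [8.5,8.5,8.5]
lo = A.lo+B.lo = [10-8.5, 0.9-8.5, 7.1-8.5] = [1.500,-7.600,-1.400]
hi = A.hi+B.hi = [21.9+8.5, 6.7+8.5, 16.6+8.5] = [30.400,15.200,25.100]
diag = √(28.9²+22.8²+26.5²) = √2057.3 = 45.357


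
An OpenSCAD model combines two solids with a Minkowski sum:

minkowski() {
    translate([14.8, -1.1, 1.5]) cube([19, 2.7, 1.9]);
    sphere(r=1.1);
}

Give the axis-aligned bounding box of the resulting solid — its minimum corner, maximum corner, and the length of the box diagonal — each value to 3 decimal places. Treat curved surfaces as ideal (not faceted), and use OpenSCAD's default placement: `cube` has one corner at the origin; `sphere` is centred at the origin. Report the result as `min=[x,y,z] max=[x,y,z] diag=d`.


A = translate([14.8, -1.1, 1.5]) cube([19, 2.7, 1.9]) → bbox [14.8,-1.1,1.5] .. [33.8,1.6,3.4]
B = sphere(r=1.1) → bbox [-1.1,-1.1,-1.1] .. [1.1,1.1,1.1]
lo = A.lo+B.lo = [14.8-1.1, -1.1-1.1, 1.5-1.1] = [13.700,-2.200,0.400]
hi = A.hi+B.hi = [33.8+1.1, 1.6+1.1, 3.4+1.1] = [34.900,2.700,4.500]
diag = √(21.2²+4.9²+4.1²) = √490.26 = 22.142

min=[13.700,-2.200,0.400] max=[34.900,2.700,4.500] diag=22.142


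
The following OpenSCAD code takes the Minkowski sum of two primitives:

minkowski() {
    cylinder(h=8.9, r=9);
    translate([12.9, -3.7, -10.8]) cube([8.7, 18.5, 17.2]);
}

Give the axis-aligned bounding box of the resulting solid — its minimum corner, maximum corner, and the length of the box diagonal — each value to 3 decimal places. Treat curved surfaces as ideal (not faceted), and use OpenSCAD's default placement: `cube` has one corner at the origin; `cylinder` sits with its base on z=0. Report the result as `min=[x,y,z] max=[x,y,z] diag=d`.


A = translate([12.9, -3.7, -10.8]) cube([8.7, 18.5, 17.2]) → bbox [12.9,-3.7,-10.8] .. [21.6,14.8,6.4]
B = cylinder(h=8.9, r=9) → bbox [-9,-9,0] .. [9,9,8.9]
lo = A.lo+B.lo = [12.9-9, -3.7-9, -10.8+0] = [3.900,-12.700,-10.800]
hi = A.hi+B.hi = [21.6+9, 14.8+9, 6.4+8.9] = [30.600,23.800,15.300]
diag = √(26.7²+36.5²+26.1²) = √2726.35 = 52.214

min=[3.900,-12.700,-10.800] max=[30.600,23.800,15.300] diag=52.214


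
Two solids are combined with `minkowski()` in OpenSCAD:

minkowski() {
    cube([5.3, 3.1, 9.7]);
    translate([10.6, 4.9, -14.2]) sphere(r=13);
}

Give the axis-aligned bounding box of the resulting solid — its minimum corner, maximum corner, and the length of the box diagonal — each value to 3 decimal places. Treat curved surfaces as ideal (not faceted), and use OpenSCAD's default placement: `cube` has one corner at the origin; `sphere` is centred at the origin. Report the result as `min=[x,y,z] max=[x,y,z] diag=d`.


min=[-2.400,-8.100,-27.200] max=[28.900,21.000,8.500] diag=55.687

A = translate([10.6, 4.9, -14.2]) sphere(r=13) → bbox [-2.4,-8.1,-27.2] .. [23.6,17.9,-1.2]
B = cube([5.3, 3.1, 9.7]) → bbox [0,0,0] .. [5.3,3.1,9.7]
lo = A.lo+B.lo = [-2.4+0, -8.1+0, -27.2+0] = [-2.400,-8.100,-27.200]
hi = A.hi+B.hi = [23.6+5.3, 17.9+3.1, -1.2+9.7] = [28.900,21.000,8.500]
diag = √(31.3²+29.1²+35.7²) = √3100.99 = 55.687


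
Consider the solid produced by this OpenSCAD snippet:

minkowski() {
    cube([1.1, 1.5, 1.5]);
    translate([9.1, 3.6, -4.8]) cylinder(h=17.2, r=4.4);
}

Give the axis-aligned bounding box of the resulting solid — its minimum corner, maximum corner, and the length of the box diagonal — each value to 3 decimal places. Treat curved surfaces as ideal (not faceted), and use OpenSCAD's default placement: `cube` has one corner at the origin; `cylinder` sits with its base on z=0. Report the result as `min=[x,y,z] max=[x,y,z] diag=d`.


min=[4.700,-0.800,-4.800] max=[14.600,9.500,13.900] diag=23.533

A = translate([9.1, 3.6, -4.8]) cylinder(h=17.2, r=4.4) → bbox [4.7,-0.8,-4.8] .. [13.5,8,12.4]
B = cube([1.1, 1.5, 1.5]) → bbox [0,0,0] .. [1.1,1.5,1.5]
lo = A.lo+B.lo = [4.7+0, -0.8+0, -4.8+0] = [4.700,-0.800,-4.800]
hi = A.hi+B.hi = [13.5+1.1, 8+1.5, 12.4+1.5] = [14.600,9.500,13.900]
diag = √(9.9²+10.3²+18.7²) = √553.79 = 23.533


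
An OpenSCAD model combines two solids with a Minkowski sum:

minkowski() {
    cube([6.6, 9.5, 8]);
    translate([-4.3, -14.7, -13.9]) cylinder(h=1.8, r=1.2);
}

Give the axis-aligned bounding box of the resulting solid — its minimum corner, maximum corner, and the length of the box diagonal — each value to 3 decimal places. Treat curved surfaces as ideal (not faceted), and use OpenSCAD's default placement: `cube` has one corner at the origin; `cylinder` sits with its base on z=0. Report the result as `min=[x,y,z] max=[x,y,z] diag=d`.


A = translate([-4.3, -14.7, -13.9]) cylinder(h=1.8, r=1.2) → bbox [-5.5,-15.9,-13.9] .. [-3.1,-13.5,-12.1]
B = cube([6.6, 9.5, 8]) → bbox [0,0,0] .. [6.6,9.5,8]
lo = A.lo+B.lo = [-5.5+0, -15.9+0, -13.9+0] = [-5.500,-15.900,-13.900]
hi = A.hi+B.hi = [-3.1+6.6, -13.5+9.5, -12.1+8] = [3.500,-4.000,-4.100]
diag = √(9²+11.9²+9.8²) = √318.65 = 17.851

min=[-5.500,-15.900,-13.900] max=[3.500,-4.000,-4.100] diag=17.851


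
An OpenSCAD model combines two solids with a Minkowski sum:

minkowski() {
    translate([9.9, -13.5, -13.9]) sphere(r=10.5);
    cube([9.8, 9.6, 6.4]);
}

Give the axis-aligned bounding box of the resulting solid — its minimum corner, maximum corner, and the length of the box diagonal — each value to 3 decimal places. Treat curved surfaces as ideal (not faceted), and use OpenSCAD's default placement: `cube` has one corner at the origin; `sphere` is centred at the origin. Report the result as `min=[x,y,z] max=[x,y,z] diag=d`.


A = translate([9.9, -13.5, -13.9]) sphere(r=10.5) → bbox [-0.6,-24,-24.4] .. [20.4,-3,-3.4]
B = cube([9.8, 9.6, 6.4]) → bbox [0,0,0] .. [9.8,9.6,6.4]
lo = A.lo+B.lo = [-0.6+0, -24+0, -24.4+0] = [-0.600,-24.000,-24.400]
hi = A.hi+B.hi = [20.4+9.8, -3+9.6, -3.4+6.4] = [30.200,6.600,3.000]
diag = √(30.8²+30.6²+27.4²) = √2635.76 = 51.340

min=[-0.600,-24.000,-24.400] max=[30.200,6.600,3.000] diag=51.340


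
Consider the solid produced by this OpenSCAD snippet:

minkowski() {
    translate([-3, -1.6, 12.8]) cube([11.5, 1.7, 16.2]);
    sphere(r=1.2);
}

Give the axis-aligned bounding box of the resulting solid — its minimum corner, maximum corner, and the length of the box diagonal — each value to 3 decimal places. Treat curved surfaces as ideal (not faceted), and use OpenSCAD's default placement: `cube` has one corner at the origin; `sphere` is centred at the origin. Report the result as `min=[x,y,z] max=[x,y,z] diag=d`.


min=[-4.200,-2.800,11.600] max=[9.700,1.300,30.200] diag=23.579

A = translate([-3, -1.6, 12.8]) cube([11.5, 1.7, 16.2]) → bbox [-3,-1.6,12.8] .. [8.5,0.1,29]
B = sphere(r=1.2) → bbox [-1.2,-1.2,-1.2] .. [1.2,1.2,1.2]
lo = A.lo+B.lo = [-3-1.2, -1.6-1.2, 12.8-1.2] = [-4.200,-2.800,11.600]
hi = A.hi+B.hi = [8.5+1.2, 0.1+1.2, 29+1.2] = [9.700,1.300,30.200]
diag = √(13.9²+4.1²+18.6²) = √555.98 = 23.579


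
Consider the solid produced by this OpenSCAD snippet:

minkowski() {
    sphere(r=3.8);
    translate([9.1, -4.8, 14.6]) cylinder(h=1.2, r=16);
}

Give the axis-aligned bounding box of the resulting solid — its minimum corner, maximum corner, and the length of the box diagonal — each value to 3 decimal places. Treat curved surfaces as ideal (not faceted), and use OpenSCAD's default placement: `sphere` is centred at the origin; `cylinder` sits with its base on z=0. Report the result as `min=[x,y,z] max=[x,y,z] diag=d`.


min=[-10.700,-24.600,10.800] max=[28.900,15.000,19.600] diag=56.690

A = translate([9.1, -4.8, 14.6]) cylinder(h=1.2, r=16) → bbox [-6.9,-20.8,14.6] .. [25.1,11.2,15.8]
B = sphere(r=3.8) → bbox [-3.8,-3.8,-3.8] .. [3.8,3.8,3.8]
lo = A.lo+B.lo = [-6.9-3.8, -20.8-3.8, 14.6-3.8] = [-10.700,-24.600,10.800]
hi = A.hi+B.hi = [25.1+3.8, 11.2+3.8, 15.8+3.8] = [28.900,15.000,19.600]
diag = √(39.6²+39.6²+8.8²) = √3213.76 = 56.690


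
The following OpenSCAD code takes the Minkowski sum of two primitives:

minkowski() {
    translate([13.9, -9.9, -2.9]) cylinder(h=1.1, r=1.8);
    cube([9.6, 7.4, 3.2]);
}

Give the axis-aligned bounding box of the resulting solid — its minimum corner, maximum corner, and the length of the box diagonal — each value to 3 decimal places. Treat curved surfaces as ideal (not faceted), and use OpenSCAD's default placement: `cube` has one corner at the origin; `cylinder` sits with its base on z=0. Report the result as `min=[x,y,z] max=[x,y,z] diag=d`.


A = translate([13.9, -9.9, -2.9]) cylinder(h=1.1, r=1.8) → bbox [12.1,-11.7,-2.9] .. [15.7,-8.1,-1.8]
B = cube([9.6, 7.4, 3.2]) → bbox [0,0,0] .. [9.6,7.4,3.2]
lo = A.lo+B.lo = [12.1+0, -11.7+0, -2.9+0] = [12.100,-11.700,-2.900]
hi = A.hi+B.hi = [15.7+9.6, -8.1+7.4, -1.8+3.2] = [25.300,-0.700,1.400]
diag = √(13.2²+11²+4.3²) = √313.73 = 17.712

min=[12.100,-11.700,-2.900] max=[25.300,-0.700,1.400] diag=17.712


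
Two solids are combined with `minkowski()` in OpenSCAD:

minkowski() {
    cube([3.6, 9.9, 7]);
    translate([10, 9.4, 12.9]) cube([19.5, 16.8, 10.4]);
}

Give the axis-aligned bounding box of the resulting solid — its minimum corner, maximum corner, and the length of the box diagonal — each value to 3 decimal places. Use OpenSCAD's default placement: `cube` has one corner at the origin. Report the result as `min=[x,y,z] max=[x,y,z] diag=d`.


A = translate([10, 9.4, 12.9]) cube([19.5, 16.8, 10.4]) → bbox [10,9.4,12.9] .. [29.5,26.2,23.3]
B = cube([3.6, 9.9, 7]) → bbox [0,0,0] .. [3.6,9.9,7]
lo = A.lo+B.lo = [10+0, 9.4+0, 12.9+0] = [10.000,9.400,12.900]
hi = A.hi+B.hi = [29.5+3.6, 26.2+9.9, 23.3+7] = [33.100,36.100,30.300]
diag = √(23.1²+26.7²+17.4²) = √1549.26 = 39.361

min=[10.000,9.400,12.900] max=[33.100,36.100,30.300] diag=39.361


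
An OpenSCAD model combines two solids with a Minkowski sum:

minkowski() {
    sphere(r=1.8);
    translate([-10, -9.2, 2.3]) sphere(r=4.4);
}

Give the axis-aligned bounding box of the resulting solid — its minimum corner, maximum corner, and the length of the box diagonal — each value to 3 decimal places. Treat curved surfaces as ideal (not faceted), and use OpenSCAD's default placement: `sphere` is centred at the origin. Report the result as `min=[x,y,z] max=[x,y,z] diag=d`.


A = translate([-10, -9.2, 2.3]) sphere(r=4.4) → bbox [-14.4,-13.6,-2.1] .. [-5.6,-4.8,6.7]
B = sphere(r=1.8) → bbox [-1.8,-1.8,-1.8] .. [1.8,1.8,1.8]
lo = A.lo+B.lo = [-14.4-1.8, -13.6-1.8, -2.1-1.8] = [-16.200,-15.400,-3.900]
hi = A.hi+B.hi = [-5.6+1.8, -4.8+1.8, 6.7+1.8] = [-3.800,-3.000,8.500]
diag = √(12.4²+12.4²+12.4²) = √461.28 = 21.477

min=[-16.200,-15.400,-3.900] max=[-3.800,-3.000,8.500] diag=21.477


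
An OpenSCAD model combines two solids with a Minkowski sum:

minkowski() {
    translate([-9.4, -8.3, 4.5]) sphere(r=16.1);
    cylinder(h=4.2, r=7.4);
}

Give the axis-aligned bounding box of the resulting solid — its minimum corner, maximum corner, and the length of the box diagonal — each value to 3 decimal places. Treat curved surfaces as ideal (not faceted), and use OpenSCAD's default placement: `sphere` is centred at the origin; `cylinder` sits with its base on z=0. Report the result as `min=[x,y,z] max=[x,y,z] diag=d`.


min=[-32.900,-31.800,-11.600] max=[14.100,15.200,24.800] diag=75.782

A = translate([-9.4, -8.3, 4.5]) sphere(r=16.1) → bbox [-25.5,-24.4,-11.6] .. [6.7,7.8,20.6]
B = cylinder(h=4.2, r=7.4) → bbox [-7.4,-7.4,0] .. [7.4,7.4,4.2]
lo = A.lo+B.lo = [-25.5-7.4, -24.4-7.4, -11.6+0] = [-32.900,-31.800,-11.600]
hi = A.hi+B.hi = [6.7+7.4, 7.8+7.4, 20.6+4.2] = [14.100,15.200,24.800]
diag = √(47²+47²+36.4²) = √5742.96 = 75.782


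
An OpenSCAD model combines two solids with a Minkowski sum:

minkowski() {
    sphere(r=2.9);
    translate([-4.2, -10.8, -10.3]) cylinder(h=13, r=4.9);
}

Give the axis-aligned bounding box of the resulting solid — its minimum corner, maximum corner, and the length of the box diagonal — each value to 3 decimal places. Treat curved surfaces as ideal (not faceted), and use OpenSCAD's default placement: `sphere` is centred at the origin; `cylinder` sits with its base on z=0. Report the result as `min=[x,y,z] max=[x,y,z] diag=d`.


A = translate([-4.2, -10.8, -10.3]) cylinder(h=13, r=4.9) → bbox [-9.1,-15.7,-10.3] .. [0.7,-5.9,2.7]
B = sphere(r=2.9) → bbox [-2.9,-2.9,-2.9] .. [2.9,2.9,2.9]
lo = A.lo+B.lo = [-9.1-2.9, -15.7-2.9, -10.3-2.9] = [-12.000,-18.600,-13.200]
hi = A.hi+B.hi = [0.7+2.9, -5.9+2.9, 2.7+2.9] = [3.600,-3.000,5.600]
diag = √(15.6²+15.6²+18.8²) = √840.16 = 28.986

min=[-12.000,-18.600,-13.200] max=[3.600,-3.000,5.600] diag=28.986


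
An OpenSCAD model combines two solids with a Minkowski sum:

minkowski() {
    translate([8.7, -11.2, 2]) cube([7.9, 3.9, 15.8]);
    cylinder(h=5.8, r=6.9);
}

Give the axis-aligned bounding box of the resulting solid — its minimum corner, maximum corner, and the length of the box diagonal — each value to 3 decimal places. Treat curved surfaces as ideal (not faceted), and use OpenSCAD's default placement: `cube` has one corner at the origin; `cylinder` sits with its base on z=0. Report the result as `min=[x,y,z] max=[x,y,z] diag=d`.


A = translate([8.7, -11.2, 2]) cube([7.9, 3.9, 15.8]) → bbox [8.7,-11.2,2] .. [16.6,-7.3,17.8]
B = cylinder(h=5.8, r=6.9) → bbox [-6.9,-6.9,0] .. [6.9,6.9,5.8]
lo = A.lo+B.lo = [8.7-6.9, -11.2-6.9, 2+0] = [1.800,-18.100,2.000]
hi = A.hi+B.hi = [16.6+6.9, -7.3+6.9, 17.8+5.8] = [23.500,-0.400,23.600]
diag = √(21.7²+17.7²+21.6²) = √1250.74 = 35.366

min=[1.800,-18.100,2.000] max=[23.500,-0.400,23.600] diag=35.366


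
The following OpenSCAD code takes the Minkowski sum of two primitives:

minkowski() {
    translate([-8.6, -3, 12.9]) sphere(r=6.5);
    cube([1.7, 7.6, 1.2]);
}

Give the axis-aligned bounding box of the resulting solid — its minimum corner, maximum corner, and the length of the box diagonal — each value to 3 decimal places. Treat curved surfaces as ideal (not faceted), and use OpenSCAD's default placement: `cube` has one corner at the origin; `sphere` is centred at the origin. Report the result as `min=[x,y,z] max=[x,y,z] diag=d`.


A = translate([-8.6, -3, 12.9]) sphere(r=6.5) → bbox [-15.1,-9.5,6.4] .. [-2.1,3.5,19.4]
B = cube([1.7, 7.6, 1.2]) → bbox [0,0,0] .. [1.7,7.6,1.2]
lo = A.lo+B.lo = [-15.1+0, -9.5+0, 6.4+0] = [-15.100,-9.500,6.400]
hi = A.hi+B.hi = [-2.1+1.7, 3.5+7.6, 19.4+1.2] = [-0.400,11.100,20.600]
diag = √(14.7²+20.6²+14.2²) = √842.09 = 29.019

min=[-15.100,-9.500,6.400] max=[-0.400,11.100,20.600] diag=29.019


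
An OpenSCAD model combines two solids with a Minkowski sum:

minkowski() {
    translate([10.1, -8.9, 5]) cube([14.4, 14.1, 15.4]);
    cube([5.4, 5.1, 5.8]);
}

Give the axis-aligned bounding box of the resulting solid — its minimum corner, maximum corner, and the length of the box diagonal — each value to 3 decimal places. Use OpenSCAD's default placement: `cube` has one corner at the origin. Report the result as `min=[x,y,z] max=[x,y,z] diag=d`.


min=[10.100,-8.900,5.000] max=[29.900,10.300,26.200] diag=34.787

A = translate([10.1, -8.9, 5]) cube([14.4, 14.1, 15.4]) → bbox [10.1,-8.9,5] .. [24.5,5.2,20.4]
B = cube([5.4, 5.1, 5.8]) → bbox [0,0,0] .. [5.4,5.1,5.8]
lo = A.lo+B.lo = [10.1+0, -8.9+0, 5+0] = [10.100,-8.900,5.000]
hi = A.hi+B.hi = [24.5+5.4, 5.2+5.1, 20.4+5.8] = [29.900,10.300,26.200]
diag = √(19.8²+19.2²+21.2²) = √1210.12 = 34.787


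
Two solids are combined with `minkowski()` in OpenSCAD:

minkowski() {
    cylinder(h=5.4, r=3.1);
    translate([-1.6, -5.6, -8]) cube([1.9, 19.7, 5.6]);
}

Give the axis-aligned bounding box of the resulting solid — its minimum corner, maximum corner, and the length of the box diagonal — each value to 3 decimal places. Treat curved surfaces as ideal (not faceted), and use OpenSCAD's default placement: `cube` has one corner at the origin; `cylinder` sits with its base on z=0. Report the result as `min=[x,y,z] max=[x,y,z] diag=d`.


A = translate([-1.6, -5.6, -8]) cube([1.9, 19.7, 5.6]) → bbox [-1.6,-5.6,-8] .. [0.3,14.1,-2.4]
B = cylinder(h=5.4, r=3.1) → bbox [-3.1,-3.1,0] .. [3.1,3.1,5.4]
lo = A.lo+B.lo = [-1.6-3.1, -5.6-3.1, -8+0] = [-4.700,-8.700,-8.000]
hi = A.hi+B.hi = [0.3+3.1, 14.1+3.1, -2.4+5.4] = [3.400,17.200,3.000]
diag = √(8.1²+25.9²+11²) = √857.42 = 29.282

min=[-4.700,-8.700,-8.000] max=[3.400,17.200,3.000] diag=29.282


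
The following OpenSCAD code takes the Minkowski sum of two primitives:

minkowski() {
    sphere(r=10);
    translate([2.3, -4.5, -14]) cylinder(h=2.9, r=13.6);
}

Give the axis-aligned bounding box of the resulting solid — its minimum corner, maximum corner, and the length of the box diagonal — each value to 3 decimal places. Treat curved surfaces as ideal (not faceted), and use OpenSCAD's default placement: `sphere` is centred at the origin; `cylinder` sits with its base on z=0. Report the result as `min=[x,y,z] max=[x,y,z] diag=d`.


A = translate([2.3, -4.5, -14]) cylinder(h=2.9, r=13.6) → bbox [-11.3,-18.1,-14] .. [15.9,9.1,-11.1]
B = sphere(r=10) → bbox [-10,-10,-10] .. [10,10,10]
lo = A.lo+B.lo = [-11.3-10, -18.1-10, -14-10] = [-21.300,-28.100,-24.000]
hi = A.hi+B.hi = [15.9+10, 9.1+10, -11.1+10] = [25.900,19.100,-1.100]
diag = √(47.2²+47.2²+22.9²) = √4980.09 = 70.570

min=[-21.300,-28.100,-24.000] max=[25.900,19.100,-1.100] diag=70.570


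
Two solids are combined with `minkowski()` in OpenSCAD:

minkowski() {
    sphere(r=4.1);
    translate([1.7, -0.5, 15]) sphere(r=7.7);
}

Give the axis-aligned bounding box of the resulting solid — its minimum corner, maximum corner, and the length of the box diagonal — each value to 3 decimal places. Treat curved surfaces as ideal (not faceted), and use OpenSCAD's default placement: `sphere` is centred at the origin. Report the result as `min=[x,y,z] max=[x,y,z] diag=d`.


min=[-10.100,-12.300,3.200] max=[13.500,11.300,26.800] diag=40.876

A = translate([1.7, -0.5, 15]) sphere(r=7.7) → bbox [-6,-8.2,7.3] .. [9.4,7.2,22.7]
B = sphere(r=4.1) → bbox [-4.1,-4.1,-4.1] .. [4.1,4.1,4.1]
lo = A.lo+B.lo = [-6-4.1, -8.2-4.1, 7.3-4.1] = [-10.100,-12.300,3.200]
hi = A.hi+B.hi = [9.4+4.1, 7.2+4.1, 22.7+4.1] = [13.500,11.300,26.800]
diag = √(23.6²+23.6²+23.6²) = √1670.88 = 40.876
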